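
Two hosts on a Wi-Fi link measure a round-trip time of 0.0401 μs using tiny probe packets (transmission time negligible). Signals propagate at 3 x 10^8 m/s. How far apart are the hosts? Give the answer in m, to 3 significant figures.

One-way propagation = RTT/2 = 0.02005 μs.
d = s × t = 300000000 × 2.005e-08 = 6.02 m.

6.02 m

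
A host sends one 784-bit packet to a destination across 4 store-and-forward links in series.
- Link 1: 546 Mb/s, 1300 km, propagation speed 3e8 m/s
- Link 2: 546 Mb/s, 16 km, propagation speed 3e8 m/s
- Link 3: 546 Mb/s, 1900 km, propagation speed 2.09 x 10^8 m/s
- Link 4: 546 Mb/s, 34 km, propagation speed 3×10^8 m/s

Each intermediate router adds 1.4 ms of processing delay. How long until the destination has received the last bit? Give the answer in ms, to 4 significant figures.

17.80 ms

Transmission delay per hop = L/R = 784/546000000 = 0.0014359 ms; 4 hops → 0.00574359 ms.
Propagation delays (d/s per hop): 4.33333, 0.0533333, 9.09091, 0.113333 ms; sum = 13.5909 ms.
Processing at 3 router(s): 3 × 1.4 ms = 4.2 ms.
End-to-end = 17.80 ms.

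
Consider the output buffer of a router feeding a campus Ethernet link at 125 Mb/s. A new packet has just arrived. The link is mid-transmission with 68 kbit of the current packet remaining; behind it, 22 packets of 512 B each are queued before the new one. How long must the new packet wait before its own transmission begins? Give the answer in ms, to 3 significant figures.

1.26 ms

Each queued packet: L/R = 4096/125000000 = 0.032768 ms.
22 queued → 0.720896 ms.
Plus remaining 68000 bits of current packet: 0.544 ms.
Queuing delay = 1.26 ms.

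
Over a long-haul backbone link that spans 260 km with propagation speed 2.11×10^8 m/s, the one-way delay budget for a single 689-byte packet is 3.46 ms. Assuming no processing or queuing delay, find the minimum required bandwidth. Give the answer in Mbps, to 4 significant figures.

2.474 Mbps

L = 5512 bits.
Propagation delay = 260000 / 211000000 = 1.23223 ms.
Transmission budget = 3.46 − 1.23223 = 2.22777 ms.
R ≥ L / t_tx = 5512 bits / 0.00222777 s = 2.474 Mbps.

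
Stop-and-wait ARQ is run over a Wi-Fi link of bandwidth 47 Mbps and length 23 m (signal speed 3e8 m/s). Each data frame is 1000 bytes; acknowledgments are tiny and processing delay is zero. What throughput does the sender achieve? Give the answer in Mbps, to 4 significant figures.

46.96 Mbps

t_tx = L/R = 8000/47000000 = 0.000170213 s.
t_prop = 23/300000000 = 7.66667e-08 s; RTT = 1.53333e-07 s.
Cycle = t_tx + RTT = 0.000170366 s.
Throughput = L / cycle = 8000 / 0.000170366 = 46.96 Mbps.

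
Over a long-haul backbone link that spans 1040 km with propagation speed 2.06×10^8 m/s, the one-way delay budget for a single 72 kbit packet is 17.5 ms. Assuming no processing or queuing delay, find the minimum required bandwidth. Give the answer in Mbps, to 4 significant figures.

Propagation delay = 1040000 / 206000000 = 5.04854 ms.
Transmission budget = 17.5 − 5.04854 = 12.4515 ms.
R ≥ L / t_tx = 72000 bits / 0.0124515 s = 5.782 Mbps.

5.782 Mbps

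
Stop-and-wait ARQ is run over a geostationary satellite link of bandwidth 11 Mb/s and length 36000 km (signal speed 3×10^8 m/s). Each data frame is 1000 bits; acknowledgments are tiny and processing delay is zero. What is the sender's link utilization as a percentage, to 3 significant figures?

t_tx = L/R = 1000/11000000 = 9.09091e-05 s.
t_prop = 36000000/300000000 = 0.12 s; RTT = 0.24 s.
Cycle = t_tx + RTT = 0.240091 s.
Utilization = t_tx / cycle = 9.09091e-05/0.240091 = 0.0379 %.

0.0379 %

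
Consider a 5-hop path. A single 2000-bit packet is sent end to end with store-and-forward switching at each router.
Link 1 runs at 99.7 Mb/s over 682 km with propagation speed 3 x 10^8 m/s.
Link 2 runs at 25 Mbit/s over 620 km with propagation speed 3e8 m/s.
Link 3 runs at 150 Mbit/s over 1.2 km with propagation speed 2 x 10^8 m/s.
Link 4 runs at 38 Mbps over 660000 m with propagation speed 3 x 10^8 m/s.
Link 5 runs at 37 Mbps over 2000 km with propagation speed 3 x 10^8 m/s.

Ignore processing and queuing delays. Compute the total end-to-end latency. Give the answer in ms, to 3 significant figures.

13.4 ms

Transmission delays (L/R per hop): 0.0200602, 0.08, 0.0133333, 0.0526316, 0.0540541 ms; sum = 0.220079 ms.
Propagation delays (d/s per hop): 2.27333, 2.06667, 0.006, 2.2, 6.66667 ms; sum = 13.2127 ms.
End-to-end = 13.4 ms.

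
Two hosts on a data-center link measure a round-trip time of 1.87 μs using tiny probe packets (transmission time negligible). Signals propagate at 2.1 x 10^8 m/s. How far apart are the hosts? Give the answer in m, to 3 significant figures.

196 m

One-way propagation = RTT/2 = 0.935 μs.
d = s × t = 210000000 × 9.35e-07 = 196 m.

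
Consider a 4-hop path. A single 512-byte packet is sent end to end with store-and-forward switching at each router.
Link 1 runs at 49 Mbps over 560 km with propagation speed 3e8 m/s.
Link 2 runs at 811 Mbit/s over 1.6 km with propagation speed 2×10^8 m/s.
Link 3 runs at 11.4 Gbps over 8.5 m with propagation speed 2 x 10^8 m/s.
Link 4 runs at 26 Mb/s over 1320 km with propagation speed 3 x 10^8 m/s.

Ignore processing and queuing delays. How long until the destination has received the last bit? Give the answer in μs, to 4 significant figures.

6521 μs

L = 512 × 8 = 4096 bits.
Transmission delays (L/R per hop): 83.5918, 5.05055, 0.359298, 157.538 μs; sum = 246.54 μs.
Propagation delays (d/s per hop): 1866.67, 8, 0.0425, 4400 μs; sum = 6274.71 μs.
End-to-end = 6521 μs.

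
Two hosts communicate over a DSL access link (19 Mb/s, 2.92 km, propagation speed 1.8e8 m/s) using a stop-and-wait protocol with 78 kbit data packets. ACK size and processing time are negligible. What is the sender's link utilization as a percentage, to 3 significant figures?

t_tx = L/R = 78000/19000000 = 0.00410526 s.
t_prop = 2920/180000000 = 1.62222e-05 s; RTT = 3.24444e-05 s.
Cycle = t_tx + RTT = 0.00413771 s.
Utilization = t_tx / cycle = 0.00410526/0.00413771 = 99.2 %.

99.2 %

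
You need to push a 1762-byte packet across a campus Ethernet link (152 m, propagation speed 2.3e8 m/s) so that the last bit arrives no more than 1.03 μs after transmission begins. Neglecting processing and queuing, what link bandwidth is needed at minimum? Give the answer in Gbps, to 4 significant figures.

38.19 Gbps

L = 14096 bits.
Propagation delay = 152 / 2.3e+08 = 0.66087 μs.
Transmission budget = 1.03 − 0.66087 = 0.36913 μs.
R ≥ L / t_tx = 14096 bits / 3.6913e-07 s = 38.19 Gbps.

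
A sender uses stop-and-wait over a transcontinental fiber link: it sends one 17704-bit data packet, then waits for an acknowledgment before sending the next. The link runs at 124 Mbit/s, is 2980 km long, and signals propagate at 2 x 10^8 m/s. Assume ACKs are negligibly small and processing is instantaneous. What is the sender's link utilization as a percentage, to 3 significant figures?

t_tx = L/R = 17704/124000000 = 0.000142774 s.
t_prop = 2980000/200000000 = 0.0149 s; RTT = 0.0298 s.
Cycle = t_tx + RTT = 0.0299428 s.
Utilization = t_tx / cycle = 0.000142774/0.0299428 = 0.477 %.

0.477 %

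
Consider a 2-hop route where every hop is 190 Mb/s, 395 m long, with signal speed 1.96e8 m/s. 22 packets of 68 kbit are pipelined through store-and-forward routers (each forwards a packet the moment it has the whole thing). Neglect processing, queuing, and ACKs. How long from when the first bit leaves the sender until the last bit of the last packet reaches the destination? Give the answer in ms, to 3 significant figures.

8.24 ms

Per-hop transmission t_tx = L/R = 68000/190000000 = 0.357895 ms.
Per-hop propagation t_prop = 395/196000000 = 0.00201531 ms.
Pipeline fill: first packet needs 2·t_tx to clear all hops; remaining 21 packets each add one t_tx.
Total = (2+22-1)·t_tx + 2·t_prop = 23·0.357895 + 2·0.00201531 = 8.24 ms.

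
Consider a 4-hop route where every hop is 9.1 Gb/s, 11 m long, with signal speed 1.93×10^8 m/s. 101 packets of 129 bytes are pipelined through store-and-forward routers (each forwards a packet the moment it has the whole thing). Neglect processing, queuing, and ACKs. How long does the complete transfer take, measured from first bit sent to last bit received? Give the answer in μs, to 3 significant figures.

12.0 μs

Per-hop transmission t_tx = L/R = 1032/9100000000 = 0.113407 μs.
Per-hop propagation t_prop = 11/193000000 = 0.0569948 μs.
Pipeline fill: first packet needs 4·t_tx to clear all hops; remaining 100 packets each add one t_tx.
Total = (4+101-1)·t_tx + 4·t_prop = 104·0.113407 + 4·0.0569948 = 12.0 μs.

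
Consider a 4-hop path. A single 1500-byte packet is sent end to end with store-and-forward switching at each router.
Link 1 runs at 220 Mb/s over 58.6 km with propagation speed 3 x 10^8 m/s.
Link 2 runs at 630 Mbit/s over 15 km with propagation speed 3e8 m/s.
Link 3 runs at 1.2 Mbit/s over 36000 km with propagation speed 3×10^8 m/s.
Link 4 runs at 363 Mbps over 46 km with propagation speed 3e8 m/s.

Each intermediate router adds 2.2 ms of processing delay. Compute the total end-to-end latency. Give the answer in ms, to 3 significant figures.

L = 1500 × 8 = 12000 bits.
Transmission delays (L/R per hop): 0.0545455, 0.0190476, 10, 0.0330579 ms; sum = 10.1067 ms.
Propagation delays (d/s per hop): 0.195333, 0.05, 120, 0.153333 ms; sum = 120.399 ms.
Processing at 3 router(s): 3 × 2.2 ms = 6.6 ms.
End-to-end = 137 ms.

137 ms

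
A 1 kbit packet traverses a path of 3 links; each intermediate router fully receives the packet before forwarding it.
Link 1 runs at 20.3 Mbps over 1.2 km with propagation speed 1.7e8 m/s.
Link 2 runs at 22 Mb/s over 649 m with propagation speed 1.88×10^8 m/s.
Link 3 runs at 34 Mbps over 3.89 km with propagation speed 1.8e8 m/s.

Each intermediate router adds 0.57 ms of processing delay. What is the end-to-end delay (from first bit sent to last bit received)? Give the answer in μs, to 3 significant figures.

L = 1000 bits.
Transmission delays (L/R per hop): 49.2611, 45.4545, 29.4118 μs; sum = 124.127 μs.
Propagation delays (d/s per hop): 7.05882, 3.45213, 21.6111 μs; sum = 32.1221 μs.
Processing at 2 router(s): 2 × 0.57 ms = 1140 μs.
End-to-end = 1300 μs.

1300 μs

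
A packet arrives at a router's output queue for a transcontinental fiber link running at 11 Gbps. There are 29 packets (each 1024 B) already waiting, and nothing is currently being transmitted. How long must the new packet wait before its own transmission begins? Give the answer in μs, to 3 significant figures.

Each queued packet: L/R = 8192/11000000000 = 0.744727 μs.
29 queued → 21.5971 μs.
Queuing delay = 21.6 μs.

21.6 μs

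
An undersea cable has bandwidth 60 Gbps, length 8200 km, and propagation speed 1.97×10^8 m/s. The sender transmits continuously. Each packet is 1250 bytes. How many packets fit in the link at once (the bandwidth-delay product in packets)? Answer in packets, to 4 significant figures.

249700 packets

Propagation delay = 8200000 / 197000000 = 0.0416244 s.
BDP = R × t_prop = 60000000000 × 0.0416244 = 2497460000 bits.
In packets of 10000 bits: 249700 packets.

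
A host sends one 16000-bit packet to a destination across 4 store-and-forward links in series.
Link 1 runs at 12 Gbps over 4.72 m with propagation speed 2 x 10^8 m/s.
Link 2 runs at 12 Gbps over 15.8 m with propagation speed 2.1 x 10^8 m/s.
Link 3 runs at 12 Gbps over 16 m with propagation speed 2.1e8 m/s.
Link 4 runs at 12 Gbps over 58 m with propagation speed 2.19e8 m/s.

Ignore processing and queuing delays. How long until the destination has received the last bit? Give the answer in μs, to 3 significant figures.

Transmission delay per hop = L/R = 16000/12000000000 = 1.33333 μs; 4 hops → 5.33333 μs.
Propagation delays (d/s per hop): 0.0236, 0.0752381, 0.0761905, 0.26484 μs; sum = 0.439869 μs.
End-to-end = 5.77 μs.

5.77 μs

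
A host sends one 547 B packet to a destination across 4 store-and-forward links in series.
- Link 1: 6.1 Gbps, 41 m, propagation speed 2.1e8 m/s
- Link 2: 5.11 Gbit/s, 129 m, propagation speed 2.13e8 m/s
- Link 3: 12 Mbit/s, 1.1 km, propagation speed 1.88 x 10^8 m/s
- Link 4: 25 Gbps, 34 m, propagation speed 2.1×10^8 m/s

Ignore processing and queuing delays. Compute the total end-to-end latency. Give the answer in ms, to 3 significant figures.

L = 547 × 8 = 4376 bits.
Transmission delays (L/R per hop): 0.000717377, 0.00085636, 0.364667, 0.00017504 ms; sum = 0.366415 ms.
Propagation delays (d/s per hop): 0.000195238, 0.000605634, 0.00585106, 0.000161905 ms; sum = 0.00681384 ms.
End-to-end = 0.373 ms.

0.373 ms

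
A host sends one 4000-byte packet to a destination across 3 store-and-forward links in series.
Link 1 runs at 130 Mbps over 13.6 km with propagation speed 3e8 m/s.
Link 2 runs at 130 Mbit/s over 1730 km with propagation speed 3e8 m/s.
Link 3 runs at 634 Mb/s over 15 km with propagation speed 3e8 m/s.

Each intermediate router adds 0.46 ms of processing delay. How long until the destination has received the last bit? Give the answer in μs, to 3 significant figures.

L = 4000 × 8 = 32000 bits.
Transmission delays (L/R per hop): 246.154, 246.154, 50.4732 μs; sum = 542.781 μs.
Propagation delays (d/s per hop): 45.3333, 5766.67, 50 μs; sum = 5862 μs.
Processing at 2 router(s): 2 × 0.46 ms = 920 μs.
End-to-end = 7320 μs.

7320 μs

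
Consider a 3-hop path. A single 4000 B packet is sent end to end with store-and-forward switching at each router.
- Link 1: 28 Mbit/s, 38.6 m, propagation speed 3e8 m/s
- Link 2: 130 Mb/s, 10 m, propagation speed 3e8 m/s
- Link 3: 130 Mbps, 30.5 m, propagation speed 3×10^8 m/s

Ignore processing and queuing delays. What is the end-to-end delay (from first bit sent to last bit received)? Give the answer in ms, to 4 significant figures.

L = 4000 × 8 = 32000 bits.
Transmission delays (L/R per hop): 1.14286, 0.246154, 0.246154 ms; sum = 1.63516 ms.
Propagation delays (d/s per hop): 0.000128667, 3.33333e-05, 0.000101667 ms; sum = 0.000263667 ms.
End-to-end = 1.635 ms.

1.635 ms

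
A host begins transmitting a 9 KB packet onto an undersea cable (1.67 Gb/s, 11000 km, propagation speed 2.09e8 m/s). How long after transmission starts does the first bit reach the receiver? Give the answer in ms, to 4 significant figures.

First bit experiences only propagation delay: d/s = 11000000/209000000 = 52.63 ms.

52.63 ms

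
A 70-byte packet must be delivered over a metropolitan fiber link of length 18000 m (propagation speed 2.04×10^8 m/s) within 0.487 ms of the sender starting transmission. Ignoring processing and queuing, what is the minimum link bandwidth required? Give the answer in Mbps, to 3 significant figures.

L = 560 bits.
Propagation delay = 18000 / 204000000 = 0.0882353 ms.
Transmission budget = 0.487 − 0.0882353 = 0.398765 ms.
R ≥ L / t_tx = 560 bits / 0.000398765 s = 1.40 Mbps.

1.40 Mbps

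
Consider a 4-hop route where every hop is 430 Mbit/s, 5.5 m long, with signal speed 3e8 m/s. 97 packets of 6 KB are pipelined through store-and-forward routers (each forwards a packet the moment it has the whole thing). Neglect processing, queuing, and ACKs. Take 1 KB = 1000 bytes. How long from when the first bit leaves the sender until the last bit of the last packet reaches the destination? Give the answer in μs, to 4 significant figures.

11160 μs

Per-hop transmission t_tx = L/R = 48000/430000000 = 111.628 μs.
Per-hop propagation t_prop = 5.5/300000000 = 0.0183333 μs.
Pipeline fill: first packet needs 4·t_tx to clear all hops; remaining 96 packets each add one t_tx.
Total = (4+97-1)·t_tx + 4·t_prop = 100·111.628 + 4·0.0183333 = 11160 μs.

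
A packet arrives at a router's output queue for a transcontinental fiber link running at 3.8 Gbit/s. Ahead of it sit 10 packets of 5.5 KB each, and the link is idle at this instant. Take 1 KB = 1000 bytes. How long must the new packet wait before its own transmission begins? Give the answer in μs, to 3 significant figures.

116 μs

Each queued packet: L/R = 44000/3800000000 = 11.5789 μs.
10 queued → 115.789 μs.
Queuing delay = 116 μs.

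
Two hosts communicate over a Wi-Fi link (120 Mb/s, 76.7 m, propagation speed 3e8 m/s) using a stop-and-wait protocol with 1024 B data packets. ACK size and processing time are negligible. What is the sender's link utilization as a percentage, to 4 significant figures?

t_tx = L/R = 8192/120000000 = 6.82667e-05 s.
t_prop = 76.7/300000000 = 2.55667e-07 s; RTT = 5.11333e-07 s.
Cycle = t_tx + RTT = 6.8778e-05 s.
Utilization = t_tx / cycle = 6.82667e-05/6.8778e-05 = 99.26 %.

99.26 %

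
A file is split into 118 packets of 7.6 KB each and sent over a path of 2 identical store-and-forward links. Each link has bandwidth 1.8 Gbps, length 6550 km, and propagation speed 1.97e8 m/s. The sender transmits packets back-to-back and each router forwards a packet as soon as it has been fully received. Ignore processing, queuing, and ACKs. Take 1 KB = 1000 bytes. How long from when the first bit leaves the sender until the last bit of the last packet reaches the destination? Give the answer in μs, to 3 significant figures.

70500 μs

Per-hop transmission t_tx = L/R = 60800/1800000000 = 33.7778 μs.
Per-hop propagation t_prop = 6550000/197000000 = 33248.7 μs.
Pipeline fill: first packet needs 2·t_tx to clear all hops; remaining 117 packets each add one t_tx.
Total = (2+118-1)·t_tx + 2·t_prop = 119·33.7778 + 2·33248.7 = 70500 μs.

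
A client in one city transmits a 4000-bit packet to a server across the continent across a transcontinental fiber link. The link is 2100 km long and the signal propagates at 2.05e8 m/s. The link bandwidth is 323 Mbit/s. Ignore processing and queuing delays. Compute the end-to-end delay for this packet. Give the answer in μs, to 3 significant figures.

Transmission delay = L/R = 4000 / 323000000 = 12.3839 μs.
Propagation delay = d/s = 2100000 m / 2.05e+08 m/s = 10243.9 μs.
Total = 10300 μs.

10300 μs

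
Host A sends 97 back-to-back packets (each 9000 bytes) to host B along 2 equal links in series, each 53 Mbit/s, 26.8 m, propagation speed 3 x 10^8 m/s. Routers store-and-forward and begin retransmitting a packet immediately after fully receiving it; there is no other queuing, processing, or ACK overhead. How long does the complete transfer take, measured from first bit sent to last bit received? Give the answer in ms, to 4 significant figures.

Per-hop transmission t_tx = L/R = 72000/53000000 = 1.35849 ms.
Per-hop propagation t_prop = 26.8/300000000 = 8.93333e-05 ms.
Pipeline fill: first packet needs 2·t_tx to clear all hops; remaining 96 packets each add one t_tx.
Total = (2+97-1)·t_tx + 2·t_prop = 98·1.35849 + 2·8.93333e-05 = 133.1 ms.

133.1 ms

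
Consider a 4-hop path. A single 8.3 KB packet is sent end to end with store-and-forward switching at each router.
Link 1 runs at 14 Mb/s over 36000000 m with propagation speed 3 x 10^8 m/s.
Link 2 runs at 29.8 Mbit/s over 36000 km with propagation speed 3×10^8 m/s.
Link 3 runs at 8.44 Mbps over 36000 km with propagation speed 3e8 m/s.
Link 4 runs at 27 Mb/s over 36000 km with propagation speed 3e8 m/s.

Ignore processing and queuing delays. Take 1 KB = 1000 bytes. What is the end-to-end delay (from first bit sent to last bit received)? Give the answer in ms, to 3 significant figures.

497 ms

L = 66400 bits.
Transmission delays (L/R per hop): 4.74286, 2.22819, 7.8673, 2.45926 ms; sum = 17.2976 ms.
Propagation delays (d/s per hop): 120, 120, 120, 120 ms; sum = 480 ms.
End-to-end = 497 ms.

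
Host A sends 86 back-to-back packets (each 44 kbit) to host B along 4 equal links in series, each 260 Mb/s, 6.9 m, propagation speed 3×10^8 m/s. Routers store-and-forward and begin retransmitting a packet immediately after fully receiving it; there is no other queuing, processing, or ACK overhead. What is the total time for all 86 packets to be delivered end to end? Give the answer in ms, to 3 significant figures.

15.1 ms

Per-hop transmission t_tx = L/R = 44000/260000000 = 0.169231 ms.
Per-hop propagation t_prop = 6.9/300000000 = 2.3e-05 ms.
Pipeline fill: first packet needs 4·t_tx to clear all hops; remaining 85 packets each add one t_tx.
Total = (4+86-1)·t_tx + 4·t_prop = 89·0.169231 + 4·2.3e-05 = 15.1 ms.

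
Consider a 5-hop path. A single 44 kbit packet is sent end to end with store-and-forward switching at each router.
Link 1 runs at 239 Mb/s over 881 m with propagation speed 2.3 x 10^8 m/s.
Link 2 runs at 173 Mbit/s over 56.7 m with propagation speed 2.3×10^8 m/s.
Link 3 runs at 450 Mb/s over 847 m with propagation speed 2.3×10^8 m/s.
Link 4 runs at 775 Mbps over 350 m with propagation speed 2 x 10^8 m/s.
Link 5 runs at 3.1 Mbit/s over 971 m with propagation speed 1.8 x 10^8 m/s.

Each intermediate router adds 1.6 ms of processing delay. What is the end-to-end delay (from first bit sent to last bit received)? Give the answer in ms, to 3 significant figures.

L = 44000 bits.
Transmission delays (L/R per hop): 0.1841, 0.254335, 0.0977778, 0.0567742, 14.1935 ms; sum = 14.7865 ms.
Propagation delays (d/s per hop): 0.00383043, 0.000246522, 0.00368261, 0.00175, 0.00539444 ms; sum = 0.014904 ms.
Processing at 4 router(s): 4 × 1.6 ms = 6.4 ms.
End-to-end = 21.2 ms.

21.2 ms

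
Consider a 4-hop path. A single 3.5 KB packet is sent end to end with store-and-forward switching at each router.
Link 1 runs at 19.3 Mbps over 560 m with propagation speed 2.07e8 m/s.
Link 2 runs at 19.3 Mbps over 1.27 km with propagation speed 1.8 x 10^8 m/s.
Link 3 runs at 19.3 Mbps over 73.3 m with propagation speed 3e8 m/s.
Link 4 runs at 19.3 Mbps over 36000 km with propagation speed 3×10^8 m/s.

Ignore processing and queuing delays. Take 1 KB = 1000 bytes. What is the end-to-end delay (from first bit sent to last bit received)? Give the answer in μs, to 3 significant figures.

L = 28000 bits.
Transmission delay per hop = L/R = 28000/19300000 = 1450.78 μs; 4 hops → 5803.11 μs.
Propagation delays (d/s per hop): 2.70531, 7.05556, 0.244333, 120000 μs; sum = 120010 μs.
End-to-end = 126000 μs.

126000 μs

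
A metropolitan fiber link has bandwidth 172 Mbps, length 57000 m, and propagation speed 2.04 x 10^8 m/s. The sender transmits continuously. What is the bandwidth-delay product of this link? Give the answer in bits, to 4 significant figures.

Propagation delay = 57000 / 204000000 = 0.000279412 s.
BDP = R × t_prop = 172000000 × 0.000279412 = 48058.8 bits.

48060 bits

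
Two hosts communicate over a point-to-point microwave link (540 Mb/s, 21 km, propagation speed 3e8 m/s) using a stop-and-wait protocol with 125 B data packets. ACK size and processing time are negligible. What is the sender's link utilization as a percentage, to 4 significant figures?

1.305 %

t_tx = L/R = 1000/540000000 = 1.85185e-06 s.
t_prop = 21000/300000000 = 7e-05 s; RTT = 0.00014 s.
Cycle = t_tx + RTT = 0.000141852 s.
Utilization = t_tx / cycle = 1.85185e-06/0.000141852 = 1.305 %.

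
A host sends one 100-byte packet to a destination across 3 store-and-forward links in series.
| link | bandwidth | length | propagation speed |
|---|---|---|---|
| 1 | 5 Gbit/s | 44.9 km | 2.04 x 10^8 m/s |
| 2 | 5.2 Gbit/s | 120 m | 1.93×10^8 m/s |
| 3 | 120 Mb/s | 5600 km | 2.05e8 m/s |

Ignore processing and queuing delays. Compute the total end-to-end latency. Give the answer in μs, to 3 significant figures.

27500 μs

L = 100 × 8 = 800 bits.
Transmission delays (L/R per hop): 0.16, 0.153846, 6.66667 μs; sum = 6.98051 μs.
Propagation delays (d/s per hop): 220.098, 0.621762, 27317.1 μs; sum = 27537.8 μs.
End-to-end = 27500 μs.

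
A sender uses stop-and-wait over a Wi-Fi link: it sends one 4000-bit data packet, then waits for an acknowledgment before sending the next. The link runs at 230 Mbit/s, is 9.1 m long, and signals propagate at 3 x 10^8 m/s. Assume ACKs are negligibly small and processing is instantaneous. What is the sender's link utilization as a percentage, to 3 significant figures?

t_tx = L/R = 4000/230000000 = 1.73913e-05 s.
t_prop = 9.1/300000000 = 3.03333e-08 s; RTT = 6.06667e-08 s.
Cycle = t_tx + RTT = 1.7452e-05 s.
Utilization = t_tx / cycle = 1.73913e-05/1.7452e-05 = 99.7 %.

99.7 %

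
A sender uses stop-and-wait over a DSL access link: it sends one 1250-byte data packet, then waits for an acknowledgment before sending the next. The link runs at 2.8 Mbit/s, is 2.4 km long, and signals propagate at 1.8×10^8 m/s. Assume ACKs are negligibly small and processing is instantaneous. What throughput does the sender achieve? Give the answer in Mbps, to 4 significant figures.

t_tx = L/R = 10000/2800000 = 0.00357143 s.
t_prop = 2400/180000000 = 1.33333e-05 s; RTT = 2.66667e-05 s.
Cycle = t_tx + RTT = 0.0035981 s.
Throughput = L / cycle = 10000 / 0.0035981 = 2.779 Mbps.

2.779 Mbps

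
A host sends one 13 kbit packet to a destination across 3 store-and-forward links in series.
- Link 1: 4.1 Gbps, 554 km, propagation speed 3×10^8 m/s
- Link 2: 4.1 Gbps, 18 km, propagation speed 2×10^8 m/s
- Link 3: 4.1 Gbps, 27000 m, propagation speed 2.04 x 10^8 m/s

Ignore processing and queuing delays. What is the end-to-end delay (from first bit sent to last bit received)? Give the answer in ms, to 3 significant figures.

2.08 ms

L = 13000 bits.
Transmission delay per hop = L/R = 13000/4.1e+09 = 0.00317073 ms; 3 hops → 0.0095122 ms.
Propagation delays (d/s per hop): 1.84667, 0.09, 0.132353 ms; sum = 2.06902 ms.
End-to-end = 2.08 ms.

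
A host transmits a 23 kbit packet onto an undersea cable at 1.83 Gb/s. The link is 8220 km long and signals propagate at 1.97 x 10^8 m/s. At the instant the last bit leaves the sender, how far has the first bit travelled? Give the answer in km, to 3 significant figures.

2.48 km

t_tx = L/R = 23000/1830000000 = 1.25683e-05 s.
Distance = s × t_tx = 197000000 × 1.25683e-05 = 2.48 km.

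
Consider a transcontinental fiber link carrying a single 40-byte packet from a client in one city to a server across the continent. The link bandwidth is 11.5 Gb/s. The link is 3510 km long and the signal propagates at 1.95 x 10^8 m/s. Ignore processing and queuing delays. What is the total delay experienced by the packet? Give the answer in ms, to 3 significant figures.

L = 40 × 8 = 320 bits.
Transmission delay = L/R = 320 / 11500000000 = 2.78261e-05 ms.
Propagation delay = d/s = 3510000 m / 195000000 m/s = 18 ms.
Total = 18.0 ms.

18.0 ms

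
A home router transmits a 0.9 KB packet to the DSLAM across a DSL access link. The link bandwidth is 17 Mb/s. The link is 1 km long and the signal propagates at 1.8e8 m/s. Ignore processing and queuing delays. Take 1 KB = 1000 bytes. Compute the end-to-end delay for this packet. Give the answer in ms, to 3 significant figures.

L = 7200 bits.
Transmission delay = L/R = 7200 / 17000000 = 0.423529 ms.
Propagation delay = d/s = 1000 m / 180000000 m/s = 0.00555556 ms.
Total = 0.429 ms.

0.429 ms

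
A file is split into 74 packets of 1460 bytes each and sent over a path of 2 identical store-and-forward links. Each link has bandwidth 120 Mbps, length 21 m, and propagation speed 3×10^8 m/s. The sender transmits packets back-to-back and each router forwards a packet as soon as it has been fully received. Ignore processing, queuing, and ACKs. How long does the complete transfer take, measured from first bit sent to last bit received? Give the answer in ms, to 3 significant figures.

Per-hop transmission t_tx = L/R = 11680/120000000 = 0.0973333 ms.
Per-hop propagation t_prop = 21/300000000 = 7e-05 ms.
Pipeline fill: first packet needs 2·t_tx to clear all hops; remaining 73 packets each add one t_tx.
Total = (2+74-1)·t_tx + 2·t_prop = 75·0.0973333 + 2·7e-05 = 7.30 ms.

7.30 ms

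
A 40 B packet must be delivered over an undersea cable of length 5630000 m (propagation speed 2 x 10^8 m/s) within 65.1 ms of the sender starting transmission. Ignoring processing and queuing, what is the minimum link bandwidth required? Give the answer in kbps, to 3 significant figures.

8.66 kbps

L = 320 bits.
Propagation delay = 5630000 / 200000000 = 28.15 ms.
Transmission budget = 65.1 − 28.15 = 36.95 ms.
R ≥ L / t_tx = 320 bits / 0.03695 s = 8.66 kbps.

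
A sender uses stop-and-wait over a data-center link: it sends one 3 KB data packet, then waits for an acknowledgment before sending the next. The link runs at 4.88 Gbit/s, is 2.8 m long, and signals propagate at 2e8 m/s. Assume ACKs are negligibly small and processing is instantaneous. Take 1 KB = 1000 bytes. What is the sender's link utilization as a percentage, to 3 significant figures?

99.4 %

t_tx = L/R = 24000/4880000000 = 4.91803e-06 s.
t_prop = 2.8/200000000 = 1.4e-08 s; RTT = 2.8e-08 s.
Cycle = t_tx + RTT = 4.94603e-06 s.
Utilization = t_tx / cycle = 4.91803e-06/4.94603e-06 = 99.4 %.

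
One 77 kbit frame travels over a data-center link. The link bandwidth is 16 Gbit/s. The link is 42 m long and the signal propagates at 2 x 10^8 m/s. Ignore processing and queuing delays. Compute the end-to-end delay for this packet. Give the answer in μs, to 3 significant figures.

L = 77000 bits.
Transmission delay = L/R = 77000 / 16000000000 = 4.8125 μs.
Propagation delay = d/s = 42 m / 200000000 m/s = 0.21 μs.
Total = 5.02 μs.

5.02 μs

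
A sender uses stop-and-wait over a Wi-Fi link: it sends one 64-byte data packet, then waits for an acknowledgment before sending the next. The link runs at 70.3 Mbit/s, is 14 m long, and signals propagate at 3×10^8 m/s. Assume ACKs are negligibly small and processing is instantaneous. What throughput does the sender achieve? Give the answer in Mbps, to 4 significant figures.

69.41 Mbps

t_tx = L/R = 512/70300000 = 7.28307e-06 s.
t_prop = 14/300000000 = 4.66667e-08 s; RTT = 9.33333e-08 s.
Cycle = t_tx + RTT = 7.37641e-06 s.
Throughput = L / cycle = 512 / 7.37641e-06 = 69.41 Mbps.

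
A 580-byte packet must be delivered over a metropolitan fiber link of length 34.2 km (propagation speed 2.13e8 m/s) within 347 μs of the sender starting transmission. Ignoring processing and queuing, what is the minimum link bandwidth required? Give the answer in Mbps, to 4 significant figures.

24.89 Mbps

L = 4640 bits.
Propagation delay = 34200 / 213000000 = 160.563 μs.
Transmission budget = 347 − 160.563 = 186.437 μs.
R ≥ L / t_tx = 4640 bits / 0.000186437 s = 24.89 Mbps.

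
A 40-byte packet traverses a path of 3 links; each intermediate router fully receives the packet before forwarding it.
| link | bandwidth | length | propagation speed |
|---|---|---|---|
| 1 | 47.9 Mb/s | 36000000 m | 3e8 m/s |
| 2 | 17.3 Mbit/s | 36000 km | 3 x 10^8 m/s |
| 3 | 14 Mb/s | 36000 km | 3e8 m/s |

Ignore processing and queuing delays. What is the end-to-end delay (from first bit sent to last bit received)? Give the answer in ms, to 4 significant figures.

360.0 ms

L = 40 × 8 = 320 bits.
Transmission delays (L/R per hop): 0.00668058, 0.0184971, 0.0228571 ms; sum = 0.0480348 ms.
Propagation delays (d/s per hop): 120, 120, 120 ms; sum = 360 ms.
End-to-end = 360.0 ms.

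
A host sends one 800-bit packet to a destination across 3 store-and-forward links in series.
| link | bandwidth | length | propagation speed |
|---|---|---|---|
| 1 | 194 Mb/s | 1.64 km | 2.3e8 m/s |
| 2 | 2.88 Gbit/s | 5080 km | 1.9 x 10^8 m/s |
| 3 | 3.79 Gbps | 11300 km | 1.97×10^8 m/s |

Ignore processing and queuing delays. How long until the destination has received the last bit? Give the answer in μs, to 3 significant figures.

84100 μs

Transmission delays (L/R per hop): 4.12371, 0.277778, 0.211082 μs; sum = 4.61257 μs.
Propagation delays (d/s per hop): 7.13043, 26736.8, 57360.4 μs; sum = 84104.4 μs.
End-to-end = 84100 μs.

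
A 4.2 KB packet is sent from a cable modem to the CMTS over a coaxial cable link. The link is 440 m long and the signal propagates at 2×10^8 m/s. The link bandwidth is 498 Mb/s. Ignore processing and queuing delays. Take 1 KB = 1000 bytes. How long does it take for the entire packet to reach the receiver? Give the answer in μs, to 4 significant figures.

L = 33600 bits.
Transmission delay = L/R = 33600 / 498000000 = 67.4699 μs.
Propagation delay = d/s = 440 m / 200000000 m/s = 2.2 μs.
Total = 69.67 μs.

69.67 μs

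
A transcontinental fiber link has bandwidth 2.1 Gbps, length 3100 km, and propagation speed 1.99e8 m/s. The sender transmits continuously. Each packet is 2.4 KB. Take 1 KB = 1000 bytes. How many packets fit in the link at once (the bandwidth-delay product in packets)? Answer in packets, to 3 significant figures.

1700 packets

Propagation delay = 3100000 / 199000000 = 0.0155779 s.
BDP = R × t_prop = 2100000000 × 0.0155779 = 32713600 bits.
In packets of 19200 bits: 1700 packets.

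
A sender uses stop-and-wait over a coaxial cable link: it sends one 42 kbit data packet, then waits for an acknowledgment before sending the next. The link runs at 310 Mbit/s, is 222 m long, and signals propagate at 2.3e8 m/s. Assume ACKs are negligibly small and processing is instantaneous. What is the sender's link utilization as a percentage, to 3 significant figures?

98.6 %

t_tx = L/R = 42000/310000000 = 0.000135484 s.
t_prop = 222/2.3e+08 = 9.65217e-07 s; RTT = 1.93043e-06 s.
Cycle = t_tx + RTT = 0.000137414 s.
Utilization = t_tx / cycle = 0.000135484/0.000137414 = 98.6 %.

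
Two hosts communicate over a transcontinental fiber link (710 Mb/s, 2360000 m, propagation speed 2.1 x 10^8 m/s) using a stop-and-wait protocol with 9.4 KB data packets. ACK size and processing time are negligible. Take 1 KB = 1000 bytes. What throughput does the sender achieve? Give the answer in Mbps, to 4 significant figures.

3.330 Mbps

t_tx = L/R = 75200/710000000 = 0.000105915 s.
t_prop = 2360000/210000000 = 0.0112381 s; RTT = 0.0224762 s.
Cycle = t_tx + RTT = 0.0225821 s.
Throughput = L / cycle = 75200 / 0.0225821 = 3.330 Mbps.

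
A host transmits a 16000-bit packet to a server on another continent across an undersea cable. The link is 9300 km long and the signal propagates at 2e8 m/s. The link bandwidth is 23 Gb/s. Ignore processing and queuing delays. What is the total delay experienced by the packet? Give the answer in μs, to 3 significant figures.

46500 μs

Transmission delay = L/R = 16000 / 23000000000 = 0.695652 μs.
Propagation delay = d/s = 9300000 m / 200000000 m/s = 46500 μs.
Total = 46500 μs.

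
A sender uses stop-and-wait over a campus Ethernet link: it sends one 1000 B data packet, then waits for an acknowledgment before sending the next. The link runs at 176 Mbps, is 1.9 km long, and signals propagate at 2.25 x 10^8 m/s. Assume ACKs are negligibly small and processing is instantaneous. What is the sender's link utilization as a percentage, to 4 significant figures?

72.91 %

t_tx = L/R = 8000/176000000 = 4.54545e-05 s.
t_prop = 1900/225000000 = 8.44444e-06 s; RTT = 1.68889e-05 s.
Cycle = t_tx + RTT = 6.23434e-05 s.
Utilization = t_tx / cycle = 4.54545e-05/6.23434e-05 = 72.91 %.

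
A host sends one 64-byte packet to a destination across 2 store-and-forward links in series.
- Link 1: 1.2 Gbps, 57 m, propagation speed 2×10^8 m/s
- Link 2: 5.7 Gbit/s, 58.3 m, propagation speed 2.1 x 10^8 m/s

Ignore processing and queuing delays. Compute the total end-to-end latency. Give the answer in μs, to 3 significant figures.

L = 64 × 8 = 512 bits.
Transmission delays (L/R per hop): 0.426667, 0.0898246 μs; sum = 0.516491 μs.
Propagation delays (d/s per hop): 0.285, 0.277619 μs; sum = 0.562619 μs.
End-to-end = 1.08 μs.

1.08 μs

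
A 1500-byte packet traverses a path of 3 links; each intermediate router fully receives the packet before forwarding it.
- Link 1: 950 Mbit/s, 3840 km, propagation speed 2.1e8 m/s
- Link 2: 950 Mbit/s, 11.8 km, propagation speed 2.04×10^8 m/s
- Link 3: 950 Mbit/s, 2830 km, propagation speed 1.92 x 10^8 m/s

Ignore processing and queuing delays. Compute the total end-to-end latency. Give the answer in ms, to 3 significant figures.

L = 1500 × 8 = 12000 bits.
Transmission delay per hop = L/R = 12000/950000000 = 0.0126316 ms; 3 hops → 0.0378947 ms.
Propagation delays (d/s per hop): 18.2857, 0.0578431, 14.7396 ms; sum = 33.0831 ms.
End-to-end = 33.1 ms.

33.1 ms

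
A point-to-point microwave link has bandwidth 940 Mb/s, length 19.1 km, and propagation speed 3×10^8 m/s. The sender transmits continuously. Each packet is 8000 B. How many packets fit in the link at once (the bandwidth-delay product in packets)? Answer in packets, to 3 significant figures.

0.935 packets

Propagation delay = 19100 / 300000000 = 6.36667e-05 s.
BDP = R × t_prop = 940000000 × 6.36667e-05 = 59846.7 bits.
In packets of 64000 bits: 0.935 packets.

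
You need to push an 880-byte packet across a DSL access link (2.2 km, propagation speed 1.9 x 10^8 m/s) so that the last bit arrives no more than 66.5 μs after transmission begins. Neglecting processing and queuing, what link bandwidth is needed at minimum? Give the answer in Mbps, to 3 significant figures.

128 Mbps

L = 7040 bits.
Propagation delay = 2200 / 190000000 = 11.5789 μs.
Transmission budget = 66.5 − 11.5789 = 54.9211 μs.
R ≥ L / t_tx = 7040 bits / 5.49211e-05 s = 128 Mbps.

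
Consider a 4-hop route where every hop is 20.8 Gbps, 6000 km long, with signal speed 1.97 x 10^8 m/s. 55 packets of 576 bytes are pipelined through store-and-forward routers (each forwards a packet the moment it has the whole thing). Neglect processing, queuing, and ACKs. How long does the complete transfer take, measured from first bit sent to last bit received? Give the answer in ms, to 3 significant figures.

122 ms

Per-hop transmission t_tx = L/R = 4608/20800000000 = 0.000221538 ms.
Per-hop propagation t_prop = 6000000/197000000 = 30.4569 ms.
Pipeline fill: first packet needs 4·t_tx to clear all hops; remaining 54 packets each add one t_tx.
Total = (4+55-1)·t_tx + 4·t_prop = 58·0.000221538 + 4·30.4569 = 122 ms.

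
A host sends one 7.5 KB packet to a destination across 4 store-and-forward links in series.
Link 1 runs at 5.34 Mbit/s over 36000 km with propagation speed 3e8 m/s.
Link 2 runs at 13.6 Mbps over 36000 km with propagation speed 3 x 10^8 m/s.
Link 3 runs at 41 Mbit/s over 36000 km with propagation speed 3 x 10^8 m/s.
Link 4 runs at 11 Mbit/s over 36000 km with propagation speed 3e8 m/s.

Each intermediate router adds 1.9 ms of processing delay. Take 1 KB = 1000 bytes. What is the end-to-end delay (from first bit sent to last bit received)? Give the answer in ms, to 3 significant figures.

508 ms

L = 60000 bits.
Transmission delays (L/R per hop): 11.236, 4.41176, 1.46341, 5.45455 ms; sum = 22.5657 ms.
Propagation delays (d/s per hop): 120, 120, 120, 120 ms; sum = 480 ms.
Processing at 3 router(s): 3 × 1.9 ms = 5.7 ms.
End-to-end = 508 ms.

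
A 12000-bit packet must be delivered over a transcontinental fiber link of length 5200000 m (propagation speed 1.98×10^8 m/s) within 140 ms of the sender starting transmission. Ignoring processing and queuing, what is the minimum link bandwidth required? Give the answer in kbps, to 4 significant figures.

105.5 kbps

Propagation delay = 5200000 / 198000000 = 26.2626 ms.
Transmission budget = 140 − 26.2626 = 113.737 ms.
R ≥ L / t_tx = 12000 bits / 0.113737 s = 105.5 kbps.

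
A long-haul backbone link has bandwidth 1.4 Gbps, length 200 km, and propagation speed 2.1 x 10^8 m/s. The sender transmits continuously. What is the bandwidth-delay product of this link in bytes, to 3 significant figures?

Propagation delay = 200000 / 210000000 = 0.000952381 s.
BDP = R × t_prop = 1400000000 × 0.000952381 = 1333330 bits.
In bytes: 1333330/8 = 167000 bytes.

167000 bytes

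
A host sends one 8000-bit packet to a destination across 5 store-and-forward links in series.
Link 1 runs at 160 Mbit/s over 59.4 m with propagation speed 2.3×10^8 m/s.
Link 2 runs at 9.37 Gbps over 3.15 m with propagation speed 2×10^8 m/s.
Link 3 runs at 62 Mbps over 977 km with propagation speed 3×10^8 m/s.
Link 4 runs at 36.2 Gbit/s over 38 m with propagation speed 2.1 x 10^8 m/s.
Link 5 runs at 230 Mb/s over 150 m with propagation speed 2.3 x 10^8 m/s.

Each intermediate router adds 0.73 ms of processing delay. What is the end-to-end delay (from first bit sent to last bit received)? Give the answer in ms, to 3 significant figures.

6.39 ms

Transmission delays (L/R per hop): 0.05, 0.000853789, 0.129032, 0.000220994, 0.0347826 ms; sum = 0.21489 ms.
Propagation delays (d/s per hop): 0.000258261, 1.575e-05, 3.25667, 0.000180952, 0.000652174 ms; sum = 3.25777 ms.
Processing at 4 router(s): 4 × 0.73 ms = 2.92 ms.
End-to-end = 6.39 ms.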